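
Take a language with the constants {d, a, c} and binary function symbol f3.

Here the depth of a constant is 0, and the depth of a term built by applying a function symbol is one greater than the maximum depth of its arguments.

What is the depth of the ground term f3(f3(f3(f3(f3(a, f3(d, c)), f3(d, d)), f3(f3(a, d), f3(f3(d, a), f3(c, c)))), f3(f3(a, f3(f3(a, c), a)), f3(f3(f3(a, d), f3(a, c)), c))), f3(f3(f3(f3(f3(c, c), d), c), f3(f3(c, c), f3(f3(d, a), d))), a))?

6

depth(f3(d, c)) = 1 + max(0, 0) = 1
depth(f3(a, f3(d, c))) = 1 + max(0, 1) = 2
depth(f3(d, d)) = 1 + max(0, 0) = 1
depth(f3(f3(a, f3(d, c)), f3(d, d))) = 1 + max(2, 1) = 3
depth(f3(a, d)) = 1 + max(0, 0) = 1
depth(f3(d, a)) = 1 + max(0, 0) = 1
depth(f3(c, c)) = 1 + max(0, 0) = 1
depth(f3(f3(d, a), f3(c, c))) = 1 + max(1, 1) = 2
depth(f3(f3(a, d), f3(f3(d, a), f3(c, c)))) = 1 + max(1, 2) = 3
depth(f3(f3(f3(a, f3(d, c)), f3(d, d)), f3(f3(a, d), f3(f3(d, a), f3(c, c))))) = 1 + max(3, 3) = 4
depth(f3(a, c)) = 1 + max(0, 0) = 1
depth(f3(f3(a, c), a)) = 1 + max(1, 0) = 2
depth(f3(a, f3(f3(a, c), a))) = 1 + max(0, 2) = 3
depth(f3(f3(a, d), f3(a, c))) = 1 + max(1, 1) = 2
depth(f3(f3(f3(a, d), f3(a, c)), c)) = 1 + max(2, 0) = 3
depth(f3(f3(a, f3(f3(a, c), a)), f3(f3(f3(a, d), f3(a, c)), c))) = 1 + max(3, 3) = 4
depth(f3(f3(f3(f3(a, f3(d, c)), f3(d, d)), f3(f3(a, d), f3(f3(d, a), f3(c, c)))), f3(f3(a, f3(f3(a, c), a)), f3(f3(f3(a, d), f3(a, c)), c)))) = 1 + max(4, 4) = 5
depth(f3(f3(c, c), d)) = 1 + max(1, 0) = 2
depth(f3(f3(f3(c, c), d), c)) = 1 + max(2, 0) = 3
depth(f3(f3(d, a), d)) = 1 + max(1, 0) = 2
depth(f3(f3(c, c), f3(f3(d, a), d))) = 1 + max(1, 2) = 3
depth(f3(f3(f3(f3(c, c), d), c), f3(f3(c, c), f3(f3(d, a), d)))) = 1 + max(3, 3) = 4
depth(f3(f3(f3(f3(f3(c, c), d), c), f3(f3(c, c), f3(f3(d, a), d))), a)) = 1 + max(4, 0) = 5
depth(f3(f3(f3(f3(f3(a, f3(d, c)), f3(d, d)), f3(f3(a, d), f3(f3(d, a), f3(c, c)))), f3(f3(a, f3(f3(a, c), a)), f3(f3(f3(a, d), f3(a, c)), c))), f3(f3(f3(f3(f3(c, c), d), c), f3(f3(c, c), f3(f3(d, a), d))), a))) = 1 + max(5, 5) = 6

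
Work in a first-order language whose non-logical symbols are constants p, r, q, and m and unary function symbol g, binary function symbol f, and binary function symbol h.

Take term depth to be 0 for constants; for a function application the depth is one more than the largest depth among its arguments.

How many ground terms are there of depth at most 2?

Count level by level. With function symbols g/1, f/2, h/2, the terms of depth ≤ k are the 4 constants together with each function applied to depth-≤(k−1) tuples, so N_k = 4 + N_{k-1} + N_{k-1}^2 + N_{k-1}^2.
N_0 = 4
N_1 = 4 + 4 + 4^2 + 4^2 = 40
N_2 = 4 + 40 + 40^2 + 40^2 = 3244

3244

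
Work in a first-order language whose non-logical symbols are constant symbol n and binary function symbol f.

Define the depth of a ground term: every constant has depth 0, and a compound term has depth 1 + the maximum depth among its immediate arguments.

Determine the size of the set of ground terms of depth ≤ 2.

Let N_k = |{terms of depth ≤ k}|. Then N_0 = 1 and N_k = 1 + N_{k-1}^2 for k ≥ 1 (one summand per function symbol, arity giving the exponent).
N_0 = 1
N_1 = 1 + 1^2 = 2
N_2 = 1 + 2^2 = 5
Explicitly: n, f(n, n), f(n, f(n, n)), f(f(n, n), n), f(f(n, n), f(n, n)).

5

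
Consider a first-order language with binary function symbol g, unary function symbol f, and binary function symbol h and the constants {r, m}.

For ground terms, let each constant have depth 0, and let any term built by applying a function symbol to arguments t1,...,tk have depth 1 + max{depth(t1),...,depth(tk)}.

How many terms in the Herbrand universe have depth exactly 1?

Count level by level. With function symbols g/2, f/1, h/2, the terms of depth ≤ k are the 2 constants together with each function applied to depth-≤(k−1) tuples, so N_k = 2 + N_{k-1}^2 + N_{k-1} + N_{k-1}^2.
N_0 = 2
N_1 = 2 + 2^2 + 2 + 2^2 = 12
Terms of depth exactly 1: N_1 − N_0 = 12 − 2 = 10.

10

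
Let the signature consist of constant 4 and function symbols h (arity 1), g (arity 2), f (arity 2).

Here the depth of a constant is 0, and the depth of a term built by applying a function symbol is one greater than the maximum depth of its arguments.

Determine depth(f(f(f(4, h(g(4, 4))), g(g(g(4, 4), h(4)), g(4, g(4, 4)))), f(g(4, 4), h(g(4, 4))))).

5

depth(g(4, 4)) = 1 + max(0, 0) = 1
depth(h(g(4, 4))) = 1 + depth(g(4, 4)) = 1 + 1 = 2
depth(f(4, h(g(4, 4)))) = 1 + max(0, 2) = 3
depth(h(4)) = 1 + depth(4) = 1 + 0 = 1
depth(g(g(4, 4), h(4))) = 1 + max(1, 1) = 2
depth(g(4, g(4, 4))) = 1 + max(0, 1) = 2
depth(g(g(g(4, 4), h(4)), g(4, g(4, 4)))) = 1 + max(2, 2) = 3
depth(f(f(4, h(g(4, 4))), g(g(g(4, 4), h(4)), g(4, g(4, 4))))) = 1 + max(3, 3) = 4
depth(f(g(4, 4), h(g(4, 4)))) = 1 + max(1, 2) = 3
depth(f(f(f(4, h(g(4, 4))), g(g(g(4, 4), h(4)), g(4, g(4, 4)))), f(g(4, 4), h(g(4, 4))))) = 1 + max(4, 3) = 5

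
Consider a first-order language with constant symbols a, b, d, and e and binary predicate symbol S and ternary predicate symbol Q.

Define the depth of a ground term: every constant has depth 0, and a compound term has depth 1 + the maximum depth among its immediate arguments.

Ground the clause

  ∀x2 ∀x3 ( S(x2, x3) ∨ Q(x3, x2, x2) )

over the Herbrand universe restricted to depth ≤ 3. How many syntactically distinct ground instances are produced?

16

Ground terms of depth ≤ 3:
  With no function symbols every ground term is a constant, so there are exactly 4 ground terms at every depth bound.
  N_0 = 4
  N_1 = 4
  N_2 = 4
  N_3 = 4
So there are 4 ground terms available for substitution.
There are 2 variables to instantiate (x2, x3), each occurring in at least one literal, so different choices give different ground instances.
Number of ground instances = 4^2 = 16.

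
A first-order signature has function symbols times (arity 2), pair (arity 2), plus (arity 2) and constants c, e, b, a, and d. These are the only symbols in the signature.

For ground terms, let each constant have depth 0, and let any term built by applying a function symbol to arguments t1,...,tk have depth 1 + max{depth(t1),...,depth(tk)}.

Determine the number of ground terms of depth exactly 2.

19125

Let N_k count ground terms of depth at most k. Each non-constant term of depth ≤ k is some function symbol applied to depth-≤(k−1) arguments, giving N_k = 5 + N_{k-1}^2 + N_{k-1}^2 + N_{k-1}^2.
N_0 = 5
N_1 = 5 + 5^2 + 5^2 + 5^2 = 80
N_2 = 5 + 80^2 + 80^2 + 80^2 = 19205
Terms of depth exactly 2: N_2 − N_1 = 19205 − 80 = 19125.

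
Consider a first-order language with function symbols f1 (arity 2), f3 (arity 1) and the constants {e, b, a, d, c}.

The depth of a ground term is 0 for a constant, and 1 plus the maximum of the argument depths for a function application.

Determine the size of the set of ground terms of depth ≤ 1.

35

If N_k denotes the number of depth-≤k ground terms, the 5 constants give N_0 = 5, and each function symbol of arity r contributes N_{k-1}^r new terms at level k: N_k = 5 + N_{k-1}^2 + N_{k-1}.
N_0 = 5
N_1 = 5 + 5^2 + 5 = 35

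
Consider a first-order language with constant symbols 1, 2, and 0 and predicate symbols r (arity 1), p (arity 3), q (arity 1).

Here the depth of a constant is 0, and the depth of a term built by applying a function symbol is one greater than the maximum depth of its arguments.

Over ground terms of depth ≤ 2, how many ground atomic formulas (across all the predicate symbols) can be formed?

33

First count ground terms of depth ≤ 2.
With no function symbols every ground term is a constant, so there are exactly 3 ground terms at every depth bound.
N_0 = 3
N_1 = 3
N_2 = 3
So |H| = 3.
Ground atoms are formed by filling each argument slot of a predicate with a term from H, so an r-ary predicate gives |H|^r atoms:
  r: 3;  p: 3^3 = 27;  q: 3
Total ground atoms: 3 + 27 + 3 = 33.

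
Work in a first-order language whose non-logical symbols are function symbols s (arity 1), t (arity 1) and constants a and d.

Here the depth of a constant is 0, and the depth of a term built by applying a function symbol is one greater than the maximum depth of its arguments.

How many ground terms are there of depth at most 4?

If N_k denotes the number of depth-≤k ground terms, the 2 constants give N_0 = 2, and each function symbol of arity r contributes N_{k-1}^r new terms at level k: N_k = 2 + N_{k-1} + N_{k-1}.
N_0 = 2
N_1 = 2 + 2 + 2 = 6
N_2 = 2 + 6 + 6 = 14
N_3 = 2 + 14 + 14 = 30
N_4 = 2 + 30 + 30 = 62

62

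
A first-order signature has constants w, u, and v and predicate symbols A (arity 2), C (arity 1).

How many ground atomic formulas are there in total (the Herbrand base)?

With no function symbols, the Herbrand universe is just the 3 constants.
Ground atoms per predicate: A: 3^2 = 9, C: 3.
Herbrand base size = 9 + 3 = 12.

12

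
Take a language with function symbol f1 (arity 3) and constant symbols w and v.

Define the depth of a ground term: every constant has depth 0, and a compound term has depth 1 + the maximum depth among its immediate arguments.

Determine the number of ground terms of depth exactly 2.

If N_k denotes the number of depth-≤k ground terms, the 2 constants give N_0 = 2, and each function symbol of arity r contributes N_{k-1}^r new terms at level k: N_k = 2 + N_{k-1}^3.
N_0 = 2
N_1 = 2 + 2^3 = 10
N_2 = 2 + 10^3 = 1002
Terms of depth exactly 2: N_2 − N_1 = 1002 − 10 = 992.

992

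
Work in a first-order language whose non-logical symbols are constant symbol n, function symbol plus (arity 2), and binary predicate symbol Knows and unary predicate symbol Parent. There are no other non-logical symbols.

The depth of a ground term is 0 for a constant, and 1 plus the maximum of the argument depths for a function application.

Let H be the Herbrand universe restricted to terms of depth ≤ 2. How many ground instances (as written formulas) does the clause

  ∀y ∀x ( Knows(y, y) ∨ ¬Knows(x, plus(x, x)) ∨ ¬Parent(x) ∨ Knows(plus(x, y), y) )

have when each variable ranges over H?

Ground terms of depth ≤ 2:
  Let N_k = |{terms of depth ≤ k}|. Then N_0 = 1 and N_k = 1 + N_{k-1}^2 for k ≥ 1 (one summand per function symbol, arity giving the exponent).
  N_0 = 1
  N_1 = 1 + 1^2 = 2
  N_2 = 1 + 2^2 = 5
  Explicitly: n, plus(n, n), plus(n, plus(n, n)), plus(plus(n, n), n), plus(plus(n, n), plus(n, n)).
So there are 5 ground terms available for substitution.
Each of y, x ranges independently over the available ground terms, and distinct assignments produce distinct instances.
Number of ground instances = 5^2 = 25.

25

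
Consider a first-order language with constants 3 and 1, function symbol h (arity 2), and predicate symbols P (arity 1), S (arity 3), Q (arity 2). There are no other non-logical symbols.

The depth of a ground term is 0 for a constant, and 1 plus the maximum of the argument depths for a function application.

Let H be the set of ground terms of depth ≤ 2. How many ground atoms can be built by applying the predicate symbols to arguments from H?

First count ground terms of depth ≤ 2.
Write N_k for the number of ground terms of depth ≤ k. A term of depth ≤ k is either a constant or a function symbol applied to arguments of depth ≤ k−1, so N_k = 2 + N_{k-1}^2.
N_0 = 2
N_1 = 2 + 2^2 = 6
N_2 = 2 + 6^2 = 38
So |H| = 38.
Ground atoms are formed by filling each argument slot of a predicate with a term from H, so an r-ary predicate gives |H|^r atoms:
  P: 38;  S: 38^3 = 54872;  Q: 38^2 = 1444
Total ground atoms: 38 + 54872 + 1444 = 56354.

56354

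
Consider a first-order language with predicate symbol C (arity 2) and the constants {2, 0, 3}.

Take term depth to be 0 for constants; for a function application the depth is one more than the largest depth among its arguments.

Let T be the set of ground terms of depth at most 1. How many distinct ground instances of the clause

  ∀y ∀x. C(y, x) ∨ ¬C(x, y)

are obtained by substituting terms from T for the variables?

9

Ground terms of depth ≤ 1:
  With no function symbols every ground term is a constant, so there are exactly 3 ground terms at every depth bound.
  N_0 = 3
  N_1 = 3
  Explicitly: 2, 0, 3.
So there are 3 ground terms available for substitution.
The body mentions every one of the 2 quantified variables; since ground terms form a free algebra, no two substitutions collapse to the same formula.
Number of ground instances = 3^2 = 9.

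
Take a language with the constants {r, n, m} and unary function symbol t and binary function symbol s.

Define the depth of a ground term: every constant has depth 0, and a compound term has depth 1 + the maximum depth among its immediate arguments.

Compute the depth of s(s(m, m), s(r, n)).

depth(s(m, m)) = 1 + max(0, 0) = 1
depth(s(r, n)) = 1 + max(0, 0) = 1
depth(s(s(m, m), s(r, n))) = 1 + max(1, 1) = 2

2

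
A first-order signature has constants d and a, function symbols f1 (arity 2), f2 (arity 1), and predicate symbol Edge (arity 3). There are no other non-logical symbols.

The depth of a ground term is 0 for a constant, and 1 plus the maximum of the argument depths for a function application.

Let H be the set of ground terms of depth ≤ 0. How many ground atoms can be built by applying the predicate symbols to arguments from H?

First count ground terms of depth ≤ 0.
Let N_k = |{terms of depth ≤ k}|. Then N_0 = 2 and N_k = 2 + N_{k-1}^2 + N_{k-1} for k ≥ 1 (one summand per function symbol, arity giving the exponent).
N_0 = 2
So |H| = 2.
A ground atom is a predicate applied to a tuple of terms from H, so the count is the sum over predicates of |H|^arity:
  Edge: 2^3 = 8
Total ground atoms: 8.

8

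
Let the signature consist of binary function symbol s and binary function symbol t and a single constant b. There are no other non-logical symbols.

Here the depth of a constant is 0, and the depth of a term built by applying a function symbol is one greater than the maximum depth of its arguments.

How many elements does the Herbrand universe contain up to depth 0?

Write N_k for the number of ground terms of depth ≤ k. A term of depth ≤ k is either a constant or a function symbol applied to arguments of depth ≤ k−1, so N_k = 1 + N_{k-1}^2 + N_{k-1}^2.
N_0 = 1

1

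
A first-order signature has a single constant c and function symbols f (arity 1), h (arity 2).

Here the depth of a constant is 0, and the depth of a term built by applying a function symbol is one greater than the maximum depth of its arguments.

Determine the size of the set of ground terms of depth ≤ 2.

13

Let N_k = |{terms of depth ≤ k}|. Then N_0 = 1 and N_k = 1 + N_{k-1} + N_{k-1}^2 for k ≥ 1 (one summand per function symbol, arity giving the exponent).
N_0 = 1
N_1 = 1 + 1 + 1^2 = 3
N_2 = 1 + 3 + 3^2 = 13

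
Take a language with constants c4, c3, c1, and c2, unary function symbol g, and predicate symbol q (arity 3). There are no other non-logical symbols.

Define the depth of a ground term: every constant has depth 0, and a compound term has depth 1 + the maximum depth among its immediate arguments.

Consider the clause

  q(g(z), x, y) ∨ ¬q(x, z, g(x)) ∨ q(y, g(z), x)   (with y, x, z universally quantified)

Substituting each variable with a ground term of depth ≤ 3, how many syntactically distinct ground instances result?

4096

Ground terms of depth ≤ 3:
  Write N_k for the number of ground terms of depth ≤ k. A term of depth ≤ k is either a constant or a function symbol applied to arguments of depth ≤ k−1, so N_k = 4 + N_{k-1}.
  N_0 = 4
  N_1 = 4 + 4 = 8
  N_2 = 4 + 8 = 12
  N_3 = 4 + 12 = 16
So there are 16 ground terms available for substitution.
Each of y, x, z ranges independently over the available ground terms, and distinct assignments produce distinct instances.
Number of ground instances = 16^3 = 4096.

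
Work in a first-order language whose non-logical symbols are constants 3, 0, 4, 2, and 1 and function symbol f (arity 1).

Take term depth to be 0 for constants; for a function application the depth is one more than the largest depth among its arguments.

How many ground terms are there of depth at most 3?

20

Count level by level. With function symbols f/1, the terms of depth ≤ k are the 5 constants together with each function applied to depth-≤(k−1) tuples, so N_k = 5 + N_{k-1}.
N_0 = 5
N_1 = 5 + 5 = 10
N_2 = 5 + 10 = 15
N_3 = 5 + 15 = 20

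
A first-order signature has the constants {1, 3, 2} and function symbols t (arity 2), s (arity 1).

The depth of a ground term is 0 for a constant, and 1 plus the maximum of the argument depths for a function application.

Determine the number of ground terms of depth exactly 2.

If N_k denotes the number of depth-≤k ground terms, the 3 constants give N_0 = 3, and each function symbol of arity r contributes N_{k-1}^r new terms at level k: N_k = 3 + N_{k-1}^2 + N_{k-1}.
N_0 = 3
N_1 = 3 + 3^2 + 3 = 15
N_2 = 3 + 15^2 + 15 = 243
Terms of depth exactly 2: N_2 − N_1 = 243 − 15 = 228.

228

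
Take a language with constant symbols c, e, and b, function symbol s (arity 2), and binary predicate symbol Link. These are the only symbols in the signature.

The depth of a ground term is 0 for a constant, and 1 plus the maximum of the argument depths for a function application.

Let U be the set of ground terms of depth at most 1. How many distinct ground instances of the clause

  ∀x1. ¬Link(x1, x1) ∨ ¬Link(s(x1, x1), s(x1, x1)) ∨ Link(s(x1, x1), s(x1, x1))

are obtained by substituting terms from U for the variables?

Ground terms of depth ≤ 1:
  Let N_k = |{terms of depth ≤ k}|. Then N_0 = 3 and N_k = 3 + N_{k-1}^2 for k ≥ 1 (one summand per function symbol, arity giving the exponent).
  N_0 = 3
  N_1 = 3 + 3^2 = 12
So there are 12 ground terms available for substitution.
There is 1 variable to instantiate (x1),  occurring in at least one literal, so different choices give different ground instances.
Number of ground instances = 12.

12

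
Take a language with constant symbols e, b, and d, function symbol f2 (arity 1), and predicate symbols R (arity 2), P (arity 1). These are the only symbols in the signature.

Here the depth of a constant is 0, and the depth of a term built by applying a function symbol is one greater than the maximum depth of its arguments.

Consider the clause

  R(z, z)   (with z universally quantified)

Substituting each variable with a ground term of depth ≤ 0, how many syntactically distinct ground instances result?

3

Ground terms of depth ≤ 0:
  Let N_k count ground terms of depth at most k. Each non-constant term of depth ≤ k is some function symbol applied to depth-≤(k−1) arguments, giving N_k = 3 + N_{k-1}.
  N_0 = 3
So there are 3 ground terms available for substitution.
The variable z ranges independently over the available ground terms, and distinct assignments produce distinct instances.
Number of ground instances = 3.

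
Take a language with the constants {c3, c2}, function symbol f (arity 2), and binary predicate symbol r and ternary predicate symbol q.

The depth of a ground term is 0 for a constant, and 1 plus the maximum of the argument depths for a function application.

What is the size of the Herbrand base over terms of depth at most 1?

First count ground terms of depth ≤ 1.
Write N_k for the number of ground terms of depth ≤ k. A term of depth ≤ k is either a constant or a function symbol applied to arguments of depth ≤ k−1, so N_k = 2 + N_{k-1}^2.
N_0 = 2
N_1 = 2 + 2^2 = 6
Explicitly: c3, c2, f(c3, c3), f(c3, c2), f(c2, c3), f(c2, c2).
So |H| = 6.
Each predicate of arity r yields |H|^r ground atoms (one per choice of an r-tuple from H):
  r: 6^2 = 36;  q: 6^3 = 216
Total ground atoms: 36 + 216 = 252.

252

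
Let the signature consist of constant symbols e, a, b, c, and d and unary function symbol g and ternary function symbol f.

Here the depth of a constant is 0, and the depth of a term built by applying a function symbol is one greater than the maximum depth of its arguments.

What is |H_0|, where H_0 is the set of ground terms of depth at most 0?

5

Let N_k = |{terms of depth ≤ k}|. Then N_0 = 5 and N_k = 5 + N_{k-1} + N_{k-1}^3 for k ≥ 1 (one summand per function symbol, arity giving the exponent).
N_0 = 5
Explicitly: e, a, b, c, d.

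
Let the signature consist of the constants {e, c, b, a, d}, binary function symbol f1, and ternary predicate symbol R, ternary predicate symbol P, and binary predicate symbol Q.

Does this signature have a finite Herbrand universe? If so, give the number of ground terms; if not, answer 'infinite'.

infinite

The signature has at least one function symbol (f1, arity 2) and at least one constant (e).
Iterating f1 gives infinitely many distinct ground terms: e, f1(e, e), f1(f1(e, e), f1(e, e)), ...
So the Herbrand universe is infinite.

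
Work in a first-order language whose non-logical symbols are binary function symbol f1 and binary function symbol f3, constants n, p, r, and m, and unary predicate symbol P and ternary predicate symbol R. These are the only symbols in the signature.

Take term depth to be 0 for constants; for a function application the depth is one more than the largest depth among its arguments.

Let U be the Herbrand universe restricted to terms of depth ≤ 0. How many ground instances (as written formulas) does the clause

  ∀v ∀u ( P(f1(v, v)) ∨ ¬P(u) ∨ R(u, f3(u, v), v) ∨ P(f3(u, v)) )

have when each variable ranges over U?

16

Ground terms of depth ≤ 0:
  Let N_k count ground terms of depth at most k. Each non-constant term of depth ≤ k is some function symbol applied to depth-≤(k−1) arguments, giving N_k = 4 + N_{k-1}^2 + N_{k-1}^2.
  N_0 = 4
  Explicitly: n, p, r, m.
So there are 4 ground terms available for substitution.
The clause has 2 distinct variables (v, u), each appearing in the body. In the free term algebra distinct substitutions yield syntactically distinct ground instances.
Number of ground instances = 4^2 = 16.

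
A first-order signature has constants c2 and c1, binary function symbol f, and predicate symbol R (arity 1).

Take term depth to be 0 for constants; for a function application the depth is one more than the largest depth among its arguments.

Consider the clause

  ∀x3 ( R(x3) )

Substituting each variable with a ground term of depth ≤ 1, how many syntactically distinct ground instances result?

Ground terms of depth ≤ 1:
  Write N_k for the number of ground terms of depth ≤ k. A term of depth ≤ k is either a constant or a function symbol applied to arguments of depth ≤ k−1, so N_k = 2 + N_{k-1}^2.
  N_0 = 2
  N_1 = 2 + 2^2 = 6
  Explicitly: c2, c1, f(c2, c2), f(c2, c1), f(c1, c2), f(c1, c1).
So there are 6 ground terms available for substitution.
The variable x3 ranges independently over the available ground terms, and distinct assignments produce distinct instances.
Number of ground instances = 6.

6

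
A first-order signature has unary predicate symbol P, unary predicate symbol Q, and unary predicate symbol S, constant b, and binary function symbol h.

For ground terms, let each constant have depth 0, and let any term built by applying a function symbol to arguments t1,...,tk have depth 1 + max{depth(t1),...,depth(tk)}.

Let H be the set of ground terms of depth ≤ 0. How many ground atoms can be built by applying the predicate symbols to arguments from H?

First count ground terms of depth ≤ 0.
Count level by level. With function symbols h/2, the terms of depth ≤ k are the 1 constant together with each function applied to depth-≤(k−1) tuples, so N_k = 1 + N_{k-1}^2.
N_0 = 1
So |H| = 1.
For each predicate symbol, the number of ground atoms is |H| raised to its arity; summing:
  P: 1;  Q: 1;  S: 1
Total ground atoms: 1 + 1 + 1 = 3.

3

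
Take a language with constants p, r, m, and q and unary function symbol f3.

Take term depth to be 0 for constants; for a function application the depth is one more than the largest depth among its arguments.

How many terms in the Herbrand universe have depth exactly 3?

If N_k denotes the number of depth-≤k ground terms, the 4 constants give N_0 = 4, and each function symbol of arity r contributes N_{k-1}^r new terms at level k: N_k = 4 + N_{k-1}.
N_0 = 4
N_1 = 4 + 4 = 8
N_2 = 4 + 8 = 12
N_3 = 4 + 12 = 16
Terms of depth exactly 3: N_3 − N_2 = 16 − 12 = 4.

4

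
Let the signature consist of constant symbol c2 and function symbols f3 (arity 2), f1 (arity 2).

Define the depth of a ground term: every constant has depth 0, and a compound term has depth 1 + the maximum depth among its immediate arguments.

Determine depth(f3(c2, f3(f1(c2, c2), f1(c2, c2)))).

3

depth(f1(c2, c2)) = 1 + max(0, 0) = 1
depth(f3(f1(c2, c2), f1(c2, c2))) = 1 + max(1, 1) = 2
depth(f3(c2, f3(f1(c2, c2), f1(c2, c2)))) = 1 + max(0, 2) = 3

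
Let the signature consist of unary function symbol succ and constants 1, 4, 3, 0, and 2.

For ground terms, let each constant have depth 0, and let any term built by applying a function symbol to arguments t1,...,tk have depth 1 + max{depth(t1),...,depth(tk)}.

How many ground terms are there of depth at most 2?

Let N_k count ground terms of depth at most k. Each non-constant term of depth ≤ k is some function symbol applied to depth-≤(k−1) arguments, giving N_k = 5 + N_{k-1}.
N_0 = 5
N_1 = 5 + 5 = 10
N_2 = 5 + 10 = 15

15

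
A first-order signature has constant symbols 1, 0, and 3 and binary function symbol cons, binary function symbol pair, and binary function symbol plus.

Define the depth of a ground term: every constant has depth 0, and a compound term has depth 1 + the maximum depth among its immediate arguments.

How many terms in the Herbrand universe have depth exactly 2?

Count level by level. With function symbols cons/2, pair/2, plus/2, the terms of depth ≤ k are the 3 constants together with each function applied to depth-≤(k−1) tuples, so N_k = 3 + N_{k-1}^2 + N_{k-1}^2 + N_{k-1}^2.
N_0 = 3
N_1 = 3 + 3^2 + 3^2 + 3^2 = 30
N_2 = 3 + 30^2 + 30^2 + 30^2 = 2703
Terms of depth exactly 2: N_2 − N_1 = 2703 − 30 = 2673.

2673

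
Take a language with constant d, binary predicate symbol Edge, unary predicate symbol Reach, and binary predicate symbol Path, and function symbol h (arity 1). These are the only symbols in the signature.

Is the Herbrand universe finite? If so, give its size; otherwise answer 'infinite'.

The signature has at least one function symbol (h, arity 1) and at least one constant (d).
Iterating h gives infinitely many distinct ground terms: d, h(d), h(h(d)), ...
So the Herbrand universe is infinite.

infinite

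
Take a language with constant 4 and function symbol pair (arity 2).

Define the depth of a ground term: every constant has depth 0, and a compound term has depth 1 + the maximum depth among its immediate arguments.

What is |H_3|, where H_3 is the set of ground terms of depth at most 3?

26

Write N_k for the number of ground terms of depth ≤ k. A term of depth ≤ k is either a constant or a function symbol applied to arguments of depth ≤ k−1, so N_k = 1 + N_{k-1}^2.
N_0 = 1
N_1 = 1 + 1^2 = 2
N_2 = 1 + 2^2 = 5
N_3 = 1 + 5^2 = 26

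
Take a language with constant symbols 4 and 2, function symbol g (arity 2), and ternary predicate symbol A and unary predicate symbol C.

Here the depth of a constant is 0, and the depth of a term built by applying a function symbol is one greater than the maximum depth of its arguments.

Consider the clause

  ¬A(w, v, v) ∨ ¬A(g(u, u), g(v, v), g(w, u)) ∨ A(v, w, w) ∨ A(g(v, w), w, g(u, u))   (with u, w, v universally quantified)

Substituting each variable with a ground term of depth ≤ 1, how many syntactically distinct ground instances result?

216

Ground terms of depth ≤ 1:
  If N_k denotes the number of depth-≤k ground terms, the 2 constants give N_0 = 2, and each function symbol of arity r contributes N_{k-1}^r new terms at level k: N_k = 2 + N_{k-1}^2.
  N_0 = 2
  N_1 = 2 + 2^2 = 6
So there are 6 ground terms available for substitution.
The clause has 3 distinct variables (u, w, v), each appearing in the body. In the free term algebra distinct substitutions yield syntactically distinct ground instances.
Number of ground instances = 6^3 = 216.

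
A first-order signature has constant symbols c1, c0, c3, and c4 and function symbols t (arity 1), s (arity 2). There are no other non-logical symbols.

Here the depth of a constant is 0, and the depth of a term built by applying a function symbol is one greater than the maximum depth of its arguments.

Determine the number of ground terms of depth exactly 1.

20

Count level by level. With function symbols t/1, s/2, the terms of depth ≤ k are the 4 constants together with each function applied to depth-≤(k−1) tuples, so N_k = 4 + N_{k-1} + N_{k-1}^2.
N_0 = 4
N_1 = 4 + 4 + 4^2 = 24
Terms of depth exactly 1: N_1 − N_0 = 24 − 4 = 20.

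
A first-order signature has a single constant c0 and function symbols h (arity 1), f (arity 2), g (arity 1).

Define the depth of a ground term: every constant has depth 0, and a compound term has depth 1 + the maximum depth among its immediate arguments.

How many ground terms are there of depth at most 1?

4

If N_k denotes the number of depth-≤k ground terms, the 1 constant gives N_0 = 1, and each function symbol of arity r contributes N_{k-1}^r new terms at level k: N_k = 1 + N_{k-1} + N_{k-1}^2 + N_{k-1}.
N_0 = 1
N_1 = 1 + 1 + 1^2 + 1 = 4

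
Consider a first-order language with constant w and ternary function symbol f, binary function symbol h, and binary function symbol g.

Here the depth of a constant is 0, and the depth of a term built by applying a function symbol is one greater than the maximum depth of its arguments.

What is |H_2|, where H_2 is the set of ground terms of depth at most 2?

97

Count level by level. With function symbols f/3, h/2, g/2, the terms of depth ≤ k are the 1 constant together with each function applied to depth-≤(k−1) tuples, so N_k = 1 + N_{k-1}^3 + N_{k-1}^2 + N_{k-1}^2.
N_0 = 1
N_1 = 1 + 1^3 + 1^2 + 1^2 = 4
N_2 = 1 + 4^3 + 4^2 + 4^2 = 97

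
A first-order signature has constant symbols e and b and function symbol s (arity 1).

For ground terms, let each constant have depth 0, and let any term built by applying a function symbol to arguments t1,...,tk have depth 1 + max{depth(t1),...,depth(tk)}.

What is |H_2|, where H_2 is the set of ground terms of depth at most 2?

If N_k denotes the number of depth-≤k ground terms, the 2 constants give N_0 = 2, and each function symbol of arity r contributes N_{k-1}^r new terms at level k: N_k = 2 + N_{k-1}.
N_0 = 2
N_1 = 2 + 2 = 4
N_2 = 2 + 4 = 6
Explicitly: e, b, s(e), s(b), s(s(e)), s(s(b)).

6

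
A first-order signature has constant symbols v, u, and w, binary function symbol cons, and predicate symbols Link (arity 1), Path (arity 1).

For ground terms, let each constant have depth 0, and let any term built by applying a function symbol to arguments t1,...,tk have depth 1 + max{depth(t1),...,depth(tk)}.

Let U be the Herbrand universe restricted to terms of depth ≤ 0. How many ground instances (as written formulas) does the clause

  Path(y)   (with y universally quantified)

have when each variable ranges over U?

Ground terms of depth ≤ 0:
  Let N_k = |{terms of depth ≤ k}|. Then N_0 = 3 and N_k = 3 + N_{k-1}^2 for k ≥ 1 (one summand per function symbol, arity giving the exponent).
  N_0 = 3
So there are 3 ground terms available for substitution.
The clause has 1 distinct variable (y), which appears in the body. In the free term algebra distinct substitutions yield syntactically distinct ground instances.
Number of ground instances = 3.

3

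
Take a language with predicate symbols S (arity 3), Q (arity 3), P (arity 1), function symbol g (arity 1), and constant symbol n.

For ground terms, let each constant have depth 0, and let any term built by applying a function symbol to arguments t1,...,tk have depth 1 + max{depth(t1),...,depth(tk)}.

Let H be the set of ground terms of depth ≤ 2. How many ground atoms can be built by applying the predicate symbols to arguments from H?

57

First count ground terms of depth ≤ 2.
Count level by level. With function symbols g/1, the terms of depth ≤ k are the 1 constant together with each function applied to depth-≤(k−1) tuples, so N_k = 1 + N_{k-1}.
N_0 = 1
N_1 = 1 + 1 = 2
N_2 = 1 + 2 = 3
So |H| = 3.
For each predicate symbol, the number of ground atoms is |H| raised to its arity; summing:
  S: 3^3 = 27;  Q: 3^3 = 27;  P: 3
Total ground atoms: 27 + 27 + 3 = 57.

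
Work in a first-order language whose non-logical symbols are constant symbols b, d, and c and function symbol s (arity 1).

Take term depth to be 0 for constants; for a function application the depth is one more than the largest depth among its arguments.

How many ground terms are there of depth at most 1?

6

Write N_k for the number of ground terms of depth ≤ k. A term of depth ≤ k is either a constant or a function symbol applied to arguments of depth ≤ k−1, so N_k = 3 + N_{k-1}.
N_0 = 3
N_1 = 3 + 3 = 6
Explicitly: b, d, c, s(b), s(d), s(c).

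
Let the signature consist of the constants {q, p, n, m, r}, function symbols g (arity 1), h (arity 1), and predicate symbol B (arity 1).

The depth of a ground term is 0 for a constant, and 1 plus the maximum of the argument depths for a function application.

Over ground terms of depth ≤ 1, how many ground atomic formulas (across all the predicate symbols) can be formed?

15

First count ground terms of depth ≤ 1.
Write N_k for the number of ground terms of depth ≤ k. A term of depth ≤ k is either a constant or a function symbol applied to arguments of depth ≤ k−1, so N_k = 5 + N_{k-1} + N_{k-1}.
N_0 = 5
N_1 = 5 + 5 + 5 = 15
So |H| = 15.
Ground atoms are formed by filling each argument slot of a predicate with a term from H, so an r-ary predicate gives |H|^r atoms:
  B: 15
Total ground atoms: 15.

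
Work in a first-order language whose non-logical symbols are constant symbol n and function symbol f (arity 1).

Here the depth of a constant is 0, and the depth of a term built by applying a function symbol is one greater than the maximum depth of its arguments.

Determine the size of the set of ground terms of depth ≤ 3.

Write N_k for the number of ground terms of depth ≤ k. A term of depth ≤ k is either a constant or a function symbol applied to arguments of depth ≤ k−1, so N_k = 1 + N_{k-1}.
N_0 = 1
N_1 = 1 + 1 = 2
N_2 = 1 + 2 = 3
N_3 = 1 + 3 = 4

4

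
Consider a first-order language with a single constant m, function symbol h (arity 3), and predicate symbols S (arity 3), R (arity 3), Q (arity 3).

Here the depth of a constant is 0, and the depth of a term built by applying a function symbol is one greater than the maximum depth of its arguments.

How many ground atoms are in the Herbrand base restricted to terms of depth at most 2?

First count ground terms of depth ≤ 2.
Let N_k count ground terms of depth at most k. Each non-constant term of depth ≤ k is some function symbol applied to depth-≤(k−1) arguments, giving N_k = 1 + N_{k-1}^3.
N_0 = 1
N_1 = 1 + 1^3 = 2
N_2 = 1 + 2^3 = 9
Explicitly: m, h(m, m, m), h(m, m, h(m, m, m)), h(m, h(m, m, m), m), h(m, h(m, m, m), h(m, m, m)), h(h(m, m, m), m, m), h(h(m, m, m), m, h(m, m, m)), h(h(m, m, m), h(m, m, m), m), h(h(m, m, m), h(m, m, m), h(m, m, m)).
So |H| = 9.
Each predicate of arity r yields |H|^r ground atoms (one per choice of an r-tuple from H):
  S: 9^3 = 729;  R: 9^3 = 729;  Q: 9^3 = 729
Total ground atoms: 729 + 729 + 729 = 2187.

2187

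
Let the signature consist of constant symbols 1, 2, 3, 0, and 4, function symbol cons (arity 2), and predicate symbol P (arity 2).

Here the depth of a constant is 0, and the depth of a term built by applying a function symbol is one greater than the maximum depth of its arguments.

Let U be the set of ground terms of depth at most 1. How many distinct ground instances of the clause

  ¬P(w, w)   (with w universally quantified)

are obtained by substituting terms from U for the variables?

Ground terms of depth ≤ 1:
  Let N_k count ground terms of depth at most k. Each non-constant term of depth ≤ k is some function symbol applied to depth-≤(k−1) arguments, giving N_k = 5 + N_{k-1}^2.
  N_0 = 5
  N_1 = 5 + 5^2 = 30
So there are 30 ground terms available for substitution.
The clause has 1 distinct variable (w), which appears in the body. In the free term algebra distinct substitutions yield syntactically distinct ground instances.
Number of ground instances = 30.

30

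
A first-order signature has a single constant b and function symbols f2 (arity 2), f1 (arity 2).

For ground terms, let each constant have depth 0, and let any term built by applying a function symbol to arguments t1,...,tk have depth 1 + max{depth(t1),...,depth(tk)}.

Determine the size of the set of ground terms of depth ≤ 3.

723

If N_k denotes the number of depth-≤k ground terms, the 1 constant gives N_0 = 1, and each function symbol of arity r contributes N_{k-1}^r new terms at level k: N_k = 1 + N_{k-1}^2 + N_{k-1}^2.
N_0 = 1
N_1 = 1 + 1^2 + 1^2 = 3
N_2 = 1 + 3^2 + 3^2 = 19
N_3 = 1 + 19^2 + 19^2 = 723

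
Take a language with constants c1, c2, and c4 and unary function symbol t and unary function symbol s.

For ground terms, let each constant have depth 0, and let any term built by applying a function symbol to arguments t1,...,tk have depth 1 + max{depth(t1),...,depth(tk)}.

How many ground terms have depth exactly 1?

6

Let N_k = |{terms of depth ≤ k}|. Then N_0 = 3 and N_k = 3 + N_{k-1} + N_{k-1} for k ≥ 1 (one summand per function symbol, arity giving the exponent).
N_0 = 3
N_1 = 3 + 3 + 3 = 9
Terms of depth exactly 1: N_1 − N_0 = 9 − 3 = 6.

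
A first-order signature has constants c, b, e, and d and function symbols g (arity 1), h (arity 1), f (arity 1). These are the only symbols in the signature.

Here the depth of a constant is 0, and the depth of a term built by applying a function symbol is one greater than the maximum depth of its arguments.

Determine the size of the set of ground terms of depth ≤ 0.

Let N_k = |{terms of depth ≤ k}|. Then N_0 = 4 and N_k = 4 + N_{k-1} + N_{k-1} + N_{k-1} for k ≥ 1 (one summand per function symbol, arity giving the exponent).
N_0 = 4

4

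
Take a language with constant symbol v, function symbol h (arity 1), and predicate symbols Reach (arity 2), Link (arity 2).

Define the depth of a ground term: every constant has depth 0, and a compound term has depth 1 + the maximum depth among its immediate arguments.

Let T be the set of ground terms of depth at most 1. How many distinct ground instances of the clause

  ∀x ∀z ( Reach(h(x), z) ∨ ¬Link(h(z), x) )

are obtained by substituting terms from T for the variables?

Ground terms of depth ≤ 1:
  Count level by level. With function symbols h/1, the terms of depth ≤ k are the 1 constant together with each function applied to depth-≤(k−1) tuples, so N_k = 1 + N_{k-1}.
  N_0 = 1
  N_1 = 1 + 1 = 2
  Explicitly: v, h(v).
So there are 2 ground terms available for substitution.
Each of x, z ranges independently over the available ground terms, and distinct assignments produce distinct instances.
Number of ground instances = 2^2 = 4.

4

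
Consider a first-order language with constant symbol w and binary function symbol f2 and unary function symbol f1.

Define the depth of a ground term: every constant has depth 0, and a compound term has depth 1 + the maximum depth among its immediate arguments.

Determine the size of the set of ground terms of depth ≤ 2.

13

Write N_k for the number of ground terms of depth ≤ k. A term of depth ≤ k is either a constant or a function symbol applied to arguments of depth ≤ k−1, so N_k = 1 + N_{k-1}^2 + N_{k-1}.
N_0 = 1
N_1 = 1 + 1^2 + 1 = 3
N_2 = 1 + 3^2 + 3 = 13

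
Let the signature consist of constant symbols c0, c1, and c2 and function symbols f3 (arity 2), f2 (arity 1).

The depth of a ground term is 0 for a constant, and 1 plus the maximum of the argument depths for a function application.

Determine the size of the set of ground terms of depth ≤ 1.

15

Let N_k = |{terms of depth ≤ k}|. Then N_0 = 3 and N_k = 3 + N_{k-1}^2 + N_{k-1} for k ≥ 1 (one summand per function symbol, arity giving the exponent).
N_0 = 3
N_1 = 3 + 3^2 + 3 = 15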